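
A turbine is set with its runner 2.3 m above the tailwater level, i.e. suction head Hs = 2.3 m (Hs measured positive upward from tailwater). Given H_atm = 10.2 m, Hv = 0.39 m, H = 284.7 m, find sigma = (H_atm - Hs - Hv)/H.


sigma = (10.2 - 2.3 - 0.39) / 284.7 = 0.0264


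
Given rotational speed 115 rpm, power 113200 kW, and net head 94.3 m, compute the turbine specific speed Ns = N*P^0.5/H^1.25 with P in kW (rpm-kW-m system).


Ns = 115 * 113200^0.5 / 94.3^1.25 = 131.6684


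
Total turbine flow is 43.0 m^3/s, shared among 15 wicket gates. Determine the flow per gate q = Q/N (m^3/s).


q = 43.0 / 15 = 2.8667 m^3/s


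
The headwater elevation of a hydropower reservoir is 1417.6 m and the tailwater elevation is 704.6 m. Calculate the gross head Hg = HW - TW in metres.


Hg = 1417.6 - 704.6 = 713.0000 m


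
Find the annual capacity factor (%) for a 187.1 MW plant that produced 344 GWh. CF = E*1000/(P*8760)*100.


CF = 344 * 1000 / (187.1 * 8760) * 100 = 20.9885 %


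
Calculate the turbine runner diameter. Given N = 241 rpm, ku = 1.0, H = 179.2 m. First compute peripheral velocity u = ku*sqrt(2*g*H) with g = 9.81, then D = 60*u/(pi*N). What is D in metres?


u = 1.0 * sqrt(2*9.81*179.2) = 59.2951 m/s
D = 60 * 59.2951 / (pi * 241) = 4.6990 m


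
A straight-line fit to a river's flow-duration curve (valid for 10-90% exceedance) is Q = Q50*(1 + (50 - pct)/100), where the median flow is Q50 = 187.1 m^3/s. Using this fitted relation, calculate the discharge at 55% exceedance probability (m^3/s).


Q = 187.1 * (1 + (50 - 55)/100) = 177.7450 m^3/s


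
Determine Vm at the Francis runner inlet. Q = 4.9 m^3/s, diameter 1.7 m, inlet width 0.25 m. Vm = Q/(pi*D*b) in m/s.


Vm = 4.9 / (pi * 1.7 * 0.25) = 3.6699 m/s


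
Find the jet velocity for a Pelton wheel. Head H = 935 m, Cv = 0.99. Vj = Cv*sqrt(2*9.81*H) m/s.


Vj = 0.99 * sqrt(2*9.81*935) = 134.0882 m/s


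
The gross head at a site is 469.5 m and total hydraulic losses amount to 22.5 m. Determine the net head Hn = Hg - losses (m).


Hn = 469.5 - 22.5 = 447.0000 m


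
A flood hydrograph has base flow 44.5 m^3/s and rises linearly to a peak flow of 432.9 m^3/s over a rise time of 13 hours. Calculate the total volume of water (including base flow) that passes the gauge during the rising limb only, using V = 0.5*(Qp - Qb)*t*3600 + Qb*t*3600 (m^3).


V = 0.5*(432.9 - 44.5)*13*3600 + 44.5*13*3600 = 1.1171e+07 m^3


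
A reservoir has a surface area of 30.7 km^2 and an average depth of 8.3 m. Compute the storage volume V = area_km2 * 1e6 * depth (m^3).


V = 30.7 * 1e6 * 8.3 = 2.5481e+08 m^3


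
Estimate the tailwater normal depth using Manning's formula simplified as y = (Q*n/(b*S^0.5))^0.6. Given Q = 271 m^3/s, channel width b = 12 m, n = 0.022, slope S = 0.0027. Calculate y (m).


y = (271 * 0.022 / (12 * 0.0027^0.5))^0.6 = 3.8754 m


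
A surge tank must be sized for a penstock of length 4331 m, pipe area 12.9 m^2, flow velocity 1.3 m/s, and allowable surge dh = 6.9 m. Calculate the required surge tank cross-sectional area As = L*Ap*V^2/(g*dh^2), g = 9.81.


As = 4331 * 12.9 * 1.3^2 / (9.81 * 6.9^2) = 202.1610 m^2


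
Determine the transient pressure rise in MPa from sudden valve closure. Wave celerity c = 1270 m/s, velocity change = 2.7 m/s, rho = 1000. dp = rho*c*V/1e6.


dp = 1000 * 1270 * 2.7 / 1e6 = 3.4290 MPa


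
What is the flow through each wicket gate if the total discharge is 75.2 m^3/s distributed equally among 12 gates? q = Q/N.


q = 75.2 / 12 = 6.2667 m^3/s


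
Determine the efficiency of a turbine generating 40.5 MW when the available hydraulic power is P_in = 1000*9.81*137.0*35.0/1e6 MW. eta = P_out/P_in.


P_in = 1000 * 9.81 * 137.0 * 35.0 / 1e6 = 47.0389 MW
eta = 40.5 / 47.0389 = 0.8610


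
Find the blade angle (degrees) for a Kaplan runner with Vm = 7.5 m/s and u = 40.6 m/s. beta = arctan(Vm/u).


beta = arctan(7.5 / 40.6) = 10.4662 degrees


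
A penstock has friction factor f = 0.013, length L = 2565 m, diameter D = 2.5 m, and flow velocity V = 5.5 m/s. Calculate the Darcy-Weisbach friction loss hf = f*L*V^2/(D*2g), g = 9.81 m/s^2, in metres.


hf = 0.013 * 2565 * 5.5^2 / (2.5 * 2 * 9.81) = 20.5644 m


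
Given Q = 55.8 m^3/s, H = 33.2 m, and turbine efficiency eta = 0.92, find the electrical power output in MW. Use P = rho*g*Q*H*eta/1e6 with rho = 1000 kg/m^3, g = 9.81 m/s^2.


P = 1000 * 9.81 * 55.8 * 33.2 * 0.92 / 1e6 = 16.7197 MW


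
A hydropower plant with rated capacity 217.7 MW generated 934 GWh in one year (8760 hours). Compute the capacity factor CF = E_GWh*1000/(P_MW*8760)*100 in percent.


CF = 934 * 1000 / (217.7 * 8760) * 100 = 48.9761 %


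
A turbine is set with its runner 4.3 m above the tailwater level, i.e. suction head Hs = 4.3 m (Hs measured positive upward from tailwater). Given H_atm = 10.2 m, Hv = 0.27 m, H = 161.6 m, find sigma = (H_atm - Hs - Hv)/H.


sigma = (10.2 - 4.3 - 0.27) / 161.6 = 0.0348


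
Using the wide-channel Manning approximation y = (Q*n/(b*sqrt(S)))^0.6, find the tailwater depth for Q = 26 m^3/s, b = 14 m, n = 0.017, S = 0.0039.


y = (26 * 0.017 / (14 * 0.0039^0.5))^0.6 = 0.6641 m


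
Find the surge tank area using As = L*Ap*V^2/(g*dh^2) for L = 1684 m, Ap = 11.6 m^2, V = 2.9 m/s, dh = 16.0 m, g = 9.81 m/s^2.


As = 1684 * 11.6 * 2.9^2 / (9.81 * 16.0^2) = 65.4165 m^2


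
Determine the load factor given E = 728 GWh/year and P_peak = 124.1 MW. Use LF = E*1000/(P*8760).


LF = 728 * 1000 / (124.1 * 8760) = 0.6697


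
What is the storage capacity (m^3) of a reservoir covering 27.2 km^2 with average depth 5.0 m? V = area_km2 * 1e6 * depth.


V = 27.2 * 1e6 * 5.0 = 1.3600e+08 m^3


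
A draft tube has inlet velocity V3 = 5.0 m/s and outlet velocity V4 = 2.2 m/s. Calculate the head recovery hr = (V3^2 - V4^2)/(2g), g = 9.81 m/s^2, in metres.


hr = (5.0^2 - 2.2^2) / (2*9.81) = 1.0275 m


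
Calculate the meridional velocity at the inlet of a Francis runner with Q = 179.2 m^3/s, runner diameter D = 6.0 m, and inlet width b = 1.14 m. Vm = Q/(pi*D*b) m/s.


Vm = 179.2 / (pi * 6.0 * 1.14) = 8.3393 m/s


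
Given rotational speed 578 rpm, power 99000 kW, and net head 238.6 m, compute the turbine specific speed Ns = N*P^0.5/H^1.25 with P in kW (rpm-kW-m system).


Ns = 578 * 99000^0.5 / 238.6^1.25 = 193.9355


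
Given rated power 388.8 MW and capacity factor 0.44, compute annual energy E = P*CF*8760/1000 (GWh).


E = 388.8 * 0.44 * 8760 / 1000 = 1498.5907 GWh


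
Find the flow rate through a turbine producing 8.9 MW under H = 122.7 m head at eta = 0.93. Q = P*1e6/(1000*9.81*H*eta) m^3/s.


Q = 8.9 * 1e6 / (1000 * 9.81 * 122.7 * 0.93) = 7.9505 m^3/s


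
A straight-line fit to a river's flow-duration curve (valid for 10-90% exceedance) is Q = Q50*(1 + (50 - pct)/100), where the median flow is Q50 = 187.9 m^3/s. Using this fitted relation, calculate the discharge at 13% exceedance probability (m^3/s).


Q = 187.9 * (1 + (50 - 13)/100) = 257.4230 m^3/s


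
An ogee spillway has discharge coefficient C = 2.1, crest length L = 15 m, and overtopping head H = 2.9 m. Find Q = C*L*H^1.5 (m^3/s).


Q = 2.1 * 15 * 2.9^1.5 = 155.5634 m^3/s


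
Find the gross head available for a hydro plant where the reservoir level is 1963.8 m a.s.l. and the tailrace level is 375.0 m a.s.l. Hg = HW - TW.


Hg = 1963.8 - 375.0 = 1588.8000 m


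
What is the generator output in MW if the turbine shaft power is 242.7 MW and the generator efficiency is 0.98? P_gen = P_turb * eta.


P_gen = 242.7 * 0.98 = 237.8460 MW


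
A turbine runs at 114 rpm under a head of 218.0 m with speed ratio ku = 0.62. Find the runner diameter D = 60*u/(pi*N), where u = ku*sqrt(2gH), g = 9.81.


u = 0.62 * sqrt(2*9.81*218.0) = 40.5480 m/s
D = 60 * 40.5480 / (pi * 114) = 6.7931 m


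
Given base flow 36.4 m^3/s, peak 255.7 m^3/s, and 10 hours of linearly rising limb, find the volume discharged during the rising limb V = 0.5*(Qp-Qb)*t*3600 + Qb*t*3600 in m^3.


V = 0.5*(255.7 - 36.4)*10*3600 + 36.4*10*3600 = 5.2578e+06 m^3


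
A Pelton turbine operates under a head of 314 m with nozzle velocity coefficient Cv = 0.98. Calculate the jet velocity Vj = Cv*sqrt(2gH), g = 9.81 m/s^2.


Vj = 0.98 * sqrt(2*9.81*314) = 76.9202 m/s


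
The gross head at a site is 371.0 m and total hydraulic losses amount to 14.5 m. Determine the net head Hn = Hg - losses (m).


Hn = 371.0 - 14.5 = 356.5000 m


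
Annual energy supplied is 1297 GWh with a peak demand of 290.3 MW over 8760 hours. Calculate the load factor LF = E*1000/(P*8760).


LF = 1297 * 1000 / (290.3 * 8760) = 0.5100


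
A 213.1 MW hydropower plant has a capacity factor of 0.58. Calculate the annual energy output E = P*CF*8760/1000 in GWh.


E = 213.1 * 0.58 * 8760 / 1000 = 1082.7185 GWh


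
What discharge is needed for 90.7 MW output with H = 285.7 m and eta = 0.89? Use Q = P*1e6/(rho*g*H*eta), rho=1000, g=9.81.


Q = 90.7 * 1e6 / (1000 * 9.81 * 285.7 * 0.89) = 36.3612 m^3/s


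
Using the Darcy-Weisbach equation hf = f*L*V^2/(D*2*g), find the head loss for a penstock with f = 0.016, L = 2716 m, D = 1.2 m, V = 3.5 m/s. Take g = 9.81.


hf = 0.016 * 2716 * 3.5^2 / (1.2 * 2 * 9.81) = 22.6103 m


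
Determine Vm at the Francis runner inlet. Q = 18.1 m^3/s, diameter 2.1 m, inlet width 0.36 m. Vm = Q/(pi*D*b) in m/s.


Vm = 18.1 / (pi * 2.1 * 0.36) = 7.6209 m/s


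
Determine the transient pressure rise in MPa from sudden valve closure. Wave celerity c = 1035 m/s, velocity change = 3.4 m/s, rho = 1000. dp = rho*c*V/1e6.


dp = 1000 * 1035 * 3.4 / 1e6 = 3.5190 MPa


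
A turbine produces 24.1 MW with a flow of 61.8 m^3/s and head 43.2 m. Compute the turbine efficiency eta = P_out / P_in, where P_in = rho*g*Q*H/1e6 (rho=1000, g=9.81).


P_in = 1000 * 9.81 * 61.8 * 43.2 / 1e6 = 26.1903 MW
eta = 24.1 / 26.1903 = 0.9202


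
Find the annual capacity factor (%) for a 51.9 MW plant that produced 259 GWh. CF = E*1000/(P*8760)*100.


CF = 259 * 1000 / (51.9 * 8760) * 100 = 56.9676 %


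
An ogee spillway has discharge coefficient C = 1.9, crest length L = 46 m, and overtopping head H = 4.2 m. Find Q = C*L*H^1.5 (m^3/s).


Q = 1.9 * 46 * 4.2^1.5 = 752.2901 m^3/s


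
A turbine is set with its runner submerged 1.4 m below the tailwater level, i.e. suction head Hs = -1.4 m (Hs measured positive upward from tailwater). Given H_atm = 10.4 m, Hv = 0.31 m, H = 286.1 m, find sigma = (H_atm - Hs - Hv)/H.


sigma = (10.4 - (-1.4) - 0.31) / 286.1 = 0.0402


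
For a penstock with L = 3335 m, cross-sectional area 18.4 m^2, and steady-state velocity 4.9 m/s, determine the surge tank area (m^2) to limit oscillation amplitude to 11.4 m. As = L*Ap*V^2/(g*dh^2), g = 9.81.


As = 3335 * 18.4 * 4.9^2 / (9.81 * 11.4^2) = 1155.6521 m^2


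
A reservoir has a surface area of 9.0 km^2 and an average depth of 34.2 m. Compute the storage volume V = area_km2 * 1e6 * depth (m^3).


V = 9.0 * 1e6 * 34.2 = 3.0780e+08 m^3


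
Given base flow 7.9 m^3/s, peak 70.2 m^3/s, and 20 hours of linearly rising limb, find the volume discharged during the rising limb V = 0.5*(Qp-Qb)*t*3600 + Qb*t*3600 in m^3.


V = 0.5*(70.2 - 7.9)*20*3600 + 7.9*20*3600 = 2.8116e+06 m^3


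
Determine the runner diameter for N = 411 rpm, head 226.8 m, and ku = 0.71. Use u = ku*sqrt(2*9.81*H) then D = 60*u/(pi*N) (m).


u = 0.71 * sqrt(2*9.81*226.8) = 47.3619 m/s
D = 60 * 47.3619 / (pi * 411) = 2.2008 m


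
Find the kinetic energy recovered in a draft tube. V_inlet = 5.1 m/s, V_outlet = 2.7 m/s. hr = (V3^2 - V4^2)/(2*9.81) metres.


hr = (5.1^2 - 2.7^2) / (2*9.81) = 0.9541 m


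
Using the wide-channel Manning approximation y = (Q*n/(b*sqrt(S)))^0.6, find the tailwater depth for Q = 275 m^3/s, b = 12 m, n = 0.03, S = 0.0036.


y = (275 * 0.03 / (12 * 0.0036^0.5))^0.6 = 4.3199 m


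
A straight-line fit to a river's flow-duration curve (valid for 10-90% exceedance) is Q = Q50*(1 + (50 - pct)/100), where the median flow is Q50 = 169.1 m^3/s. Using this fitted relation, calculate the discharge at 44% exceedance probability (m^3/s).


Q = 169.1 * (1 + (50 - 44)/100) = 179.2460 m^3/s


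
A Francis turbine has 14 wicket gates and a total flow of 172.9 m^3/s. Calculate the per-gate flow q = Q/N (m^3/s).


q = 172.9 / 14 = 12.3500 m^3/s


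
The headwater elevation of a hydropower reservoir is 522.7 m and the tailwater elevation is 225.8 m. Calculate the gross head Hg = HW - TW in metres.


Hg = 522.7 - 225.8 = 296.9000 m


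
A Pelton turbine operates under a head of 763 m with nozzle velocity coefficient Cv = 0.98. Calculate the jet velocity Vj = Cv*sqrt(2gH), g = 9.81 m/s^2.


Vj = 0.98 * sqrt(2*9.81*763) = 119.9052 m/s


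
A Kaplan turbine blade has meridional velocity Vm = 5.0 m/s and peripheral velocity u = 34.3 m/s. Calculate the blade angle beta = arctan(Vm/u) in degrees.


beta = arctan(5.0 / 34.3) = 8.2937 degrees


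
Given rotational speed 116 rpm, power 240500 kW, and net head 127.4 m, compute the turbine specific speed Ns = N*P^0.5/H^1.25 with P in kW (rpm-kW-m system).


Ns = 116 * 240500^0.5 / 127.4^1.25 = 132.9088


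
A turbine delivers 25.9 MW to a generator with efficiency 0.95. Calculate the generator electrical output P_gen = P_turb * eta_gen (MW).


P_gen = 25.9 * 0.95 = 24.6050 MW


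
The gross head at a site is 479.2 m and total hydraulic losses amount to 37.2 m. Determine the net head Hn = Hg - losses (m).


Hn = 479.2 - 37.2 = 442.0000 m


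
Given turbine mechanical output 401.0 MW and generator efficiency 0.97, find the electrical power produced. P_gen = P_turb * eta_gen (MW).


P_gen = 401.0 * 0.97 = 388.9700 MW


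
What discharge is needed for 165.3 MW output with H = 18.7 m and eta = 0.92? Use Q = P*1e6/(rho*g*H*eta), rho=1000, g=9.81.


Q = 165.3 * 1e6 / (1000 * 9.81 * 18.7 * 0.92) = 979.4323 m^3/s


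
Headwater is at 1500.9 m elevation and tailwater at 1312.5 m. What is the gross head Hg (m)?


Hg = 1500.9 - 1312.5 = 188.4000 m


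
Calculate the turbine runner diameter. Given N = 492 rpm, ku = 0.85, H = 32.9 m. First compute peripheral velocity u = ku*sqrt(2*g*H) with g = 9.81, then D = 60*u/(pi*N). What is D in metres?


u = 0.85 * sqrt(2*9.81*32.9) = 21.5957 m/s
D = 60 * 21.5957 / (pi * 492) = 0.8383 m


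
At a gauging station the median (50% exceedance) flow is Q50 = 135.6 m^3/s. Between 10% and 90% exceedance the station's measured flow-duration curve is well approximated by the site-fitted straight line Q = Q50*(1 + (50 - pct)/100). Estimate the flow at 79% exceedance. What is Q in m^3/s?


Q = 135.6 * (1 + (50 - 79)/100) = 96.2760 m^3/s


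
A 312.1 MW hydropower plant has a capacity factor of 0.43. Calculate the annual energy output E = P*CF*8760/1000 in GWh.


E = 312.1 * 0.43 * 8760 / 1000 = 1175.6183 GWh


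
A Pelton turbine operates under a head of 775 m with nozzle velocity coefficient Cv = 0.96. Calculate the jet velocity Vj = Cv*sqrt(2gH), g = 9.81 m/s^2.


Vj = 0.96 * sqrt(2*9.81*775) = 118.3782 m/s


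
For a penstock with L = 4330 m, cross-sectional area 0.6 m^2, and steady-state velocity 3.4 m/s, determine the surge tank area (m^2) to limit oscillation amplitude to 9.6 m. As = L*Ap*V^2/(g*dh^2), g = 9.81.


As = 4330 * 0.6 * 3.4^2 / (9.81 * 9.6^2) = 33.2189 m^2


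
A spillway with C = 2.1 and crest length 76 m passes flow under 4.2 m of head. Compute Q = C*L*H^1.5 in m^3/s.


Q = 2.1 * 76 * 4.2^1.5 = 1373.7472 m^3/s


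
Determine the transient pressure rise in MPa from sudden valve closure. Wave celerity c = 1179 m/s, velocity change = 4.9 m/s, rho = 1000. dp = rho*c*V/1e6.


dp = 1000 * 1179 * 4.9 / 1e6 = 5.7771 MPa


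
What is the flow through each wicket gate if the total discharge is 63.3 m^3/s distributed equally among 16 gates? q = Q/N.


q = 63.3 / 16 = 3.9562 m^3/s


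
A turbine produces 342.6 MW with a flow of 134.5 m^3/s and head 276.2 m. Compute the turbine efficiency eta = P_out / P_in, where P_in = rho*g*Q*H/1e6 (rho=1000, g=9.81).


P_in = 1000 * 9.81 * 134.5 * 276.2 / 1e6 = 364.4307 MW
eta = 342.6 / 364.4307 = 0.9401


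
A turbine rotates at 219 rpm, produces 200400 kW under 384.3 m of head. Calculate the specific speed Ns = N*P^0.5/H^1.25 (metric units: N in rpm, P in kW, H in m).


Ns = 219 * 200400^0.5 / 384.3^1.25 = 57.6176


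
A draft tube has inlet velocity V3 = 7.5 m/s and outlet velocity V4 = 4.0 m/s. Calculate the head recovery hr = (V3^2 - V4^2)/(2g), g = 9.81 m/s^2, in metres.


hr = (7.5^2 - 4.0^2) / (2*9.81) = 2.0515 m


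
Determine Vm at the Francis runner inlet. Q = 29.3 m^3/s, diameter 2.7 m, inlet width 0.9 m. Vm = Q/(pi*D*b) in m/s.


Vm = 29.3 / (pi * 2.7 * 0.9) = 3.8381 m/s


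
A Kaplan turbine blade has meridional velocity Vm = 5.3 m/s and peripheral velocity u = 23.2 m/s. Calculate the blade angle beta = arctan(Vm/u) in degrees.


beta = arctan(5.3 / 23.2) = 12.8683 degrees


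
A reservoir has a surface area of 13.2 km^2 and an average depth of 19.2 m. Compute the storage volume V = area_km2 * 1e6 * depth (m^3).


V = 13.2 * 1e6 * 19.2 = 2.5344e+08 m^3


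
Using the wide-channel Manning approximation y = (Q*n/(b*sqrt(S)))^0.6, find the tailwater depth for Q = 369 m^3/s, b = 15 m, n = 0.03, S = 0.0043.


y = (369 * 0.03 / (15 * 0.0043^0.5))^0.6 = 4.2736 m


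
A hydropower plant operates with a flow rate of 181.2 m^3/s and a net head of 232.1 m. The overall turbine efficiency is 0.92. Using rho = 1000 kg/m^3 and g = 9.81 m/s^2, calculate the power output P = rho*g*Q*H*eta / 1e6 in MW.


P = 1000 * 9.81 * 181.2 * 232.1 * 0.92 / 1e6 = 379.5685 MW


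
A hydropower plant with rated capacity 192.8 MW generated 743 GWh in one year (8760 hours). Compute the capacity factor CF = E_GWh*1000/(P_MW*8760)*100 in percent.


CF = 743 * 1000 / (192.8 * 8760) * 100 = 43.9924 %


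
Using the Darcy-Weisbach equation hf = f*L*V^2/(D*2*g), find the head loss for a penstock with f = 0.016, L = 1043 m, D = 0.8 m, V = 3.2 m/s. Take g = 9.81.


hf = 0.016 * 1043 * 3.2^2 / (0.8 * 2 * 9.81) = 10.8872 m


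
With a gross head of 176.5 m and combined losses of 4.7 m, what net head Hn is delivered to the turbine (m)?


Hn = 176.5 - 4.7 = 171.8000 m


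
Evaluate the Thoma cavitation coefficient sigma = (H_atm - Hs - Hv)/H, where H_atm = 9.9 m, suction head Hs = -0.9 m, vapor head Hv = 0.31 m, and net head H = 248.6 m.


sigma = (9.9 - (-0.9) - 0.31) / 248.6 = 0.0422


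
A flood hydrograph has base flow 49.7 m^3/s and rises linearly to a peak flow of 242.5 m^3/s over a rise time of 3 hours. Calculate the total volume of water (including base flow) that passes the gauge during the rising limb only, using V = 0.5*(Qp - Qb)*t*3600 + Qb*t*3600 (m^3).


V = 0.5*(242.5 - 49.7)*3*3600 + 49.7*3*3600 = 1.5779e+06 m^3


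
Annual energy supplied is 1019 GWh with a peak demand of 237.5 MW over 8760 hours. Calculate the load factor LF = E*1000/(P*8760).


LF = 1019 * 1000 / (237.5 * 8760) = 0.4898


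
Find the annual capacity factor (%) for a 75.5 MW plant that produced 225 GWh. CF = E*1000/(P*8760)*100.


CF = 225 * 1000 / (75.5 * 8760) * 100 = 34.0198 %


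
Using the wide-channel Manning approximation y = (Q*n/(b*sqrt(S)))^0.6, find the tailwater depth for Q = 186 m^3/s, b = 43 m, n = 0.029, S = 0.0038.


y = (186 * 0.029 / (43 * 0.0038^0.5))^0.6 = 1.5315 m


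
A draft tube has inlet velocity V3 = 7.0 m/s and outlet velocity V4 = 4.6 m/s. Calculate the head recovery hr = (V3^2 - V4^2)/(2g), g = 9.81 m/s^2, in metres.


hr = (7.0^2 - 4.6^2) / (2*9.81) = 1.4190 m


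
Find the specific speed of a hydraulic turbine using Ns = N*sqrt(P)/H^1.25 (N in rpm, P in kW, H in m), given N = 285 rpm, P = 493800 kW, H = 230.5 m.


Ns = 285 * 493800^0.5 / 230.5^1.25 = 222.9881


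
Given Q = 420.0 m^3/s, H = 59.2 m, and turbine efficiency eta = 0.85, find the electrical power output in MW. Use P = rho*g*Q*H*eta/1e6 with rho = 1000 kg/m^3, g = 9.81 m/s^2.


P = 1000 * 9.81 * 420.0 * 59.2 * 0.85 / 1e6 = 207.3285 MW


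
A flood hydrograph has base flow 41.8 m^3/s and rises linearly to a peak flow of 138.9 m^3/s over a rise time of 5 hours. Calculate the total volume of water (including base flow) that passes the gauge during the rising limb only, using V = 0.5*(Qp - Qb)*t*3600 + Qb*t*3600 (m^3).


V = 0.5*(138.9 - 41.8)*5*3600 + 41.8*5*3600 = 1.6263e+06 m^3


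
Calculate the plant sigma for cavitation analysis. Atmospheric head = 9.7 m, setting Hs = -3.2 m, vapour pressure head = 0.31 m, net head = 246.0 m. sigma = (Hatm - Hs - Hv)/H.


sigma = (9.7 - (-3.2) - 0.31) / 246.0 = 0.0512


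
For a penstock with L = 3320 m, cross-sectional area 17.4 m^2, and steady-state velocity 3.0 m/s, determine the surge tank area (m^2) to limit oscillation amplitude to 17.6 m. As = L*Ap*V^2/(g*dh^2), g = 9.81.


As = 3320 * 17.4 * 3.0^2 / (9.81 * 17.6^2) = 171.0943 m^2


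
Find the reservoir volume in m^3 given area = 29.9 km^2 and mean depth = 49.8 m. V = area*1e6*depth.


V = 29.9 * 1e6 * 49.8 = 1.4890e+09 m^3


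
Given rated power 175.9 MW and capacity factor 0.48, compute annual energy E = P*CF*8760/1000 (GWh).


E = 175.9 * 0.48 * 8760 / 1000 = 739.6243 GWh


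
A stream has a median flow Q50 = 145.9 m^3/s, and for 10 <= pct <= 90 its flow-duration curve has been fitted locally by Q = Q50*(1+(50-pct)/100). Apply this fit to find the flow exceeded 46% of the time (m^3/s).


Q = 145.9 * (1 + (50 - 46)/100) = 151.7360 m^3/s


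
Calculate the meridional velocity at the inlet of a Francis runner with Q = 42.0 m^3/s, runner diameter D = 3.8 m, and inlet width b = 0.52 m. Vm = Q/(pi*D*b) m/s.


Vm = 42.0 / (pi * 3.8 * 0.52) = 6.7657 m/s


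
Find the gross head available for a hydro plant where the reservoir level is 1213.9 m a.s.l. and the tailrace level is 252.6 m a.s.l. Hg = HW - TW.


Hg = 1213.9 - 252.6 = 961.3000 m


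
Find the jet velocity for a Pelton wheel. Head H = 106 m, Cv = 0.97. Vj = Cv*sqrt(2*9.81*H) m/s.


Vj = 0.97 * sqrt(2*9.81*106) = 44.2358 m/s


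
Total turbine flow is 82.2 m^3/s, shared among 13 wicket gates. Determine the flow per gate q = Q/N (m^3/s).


q = 82.2 / 13 = 6.3231 m^3/s


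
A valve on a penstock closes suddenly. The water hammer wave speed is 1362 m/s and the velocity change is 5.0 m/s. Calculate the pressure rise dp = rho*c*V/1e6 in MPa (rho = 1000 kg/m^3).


dp = 1000 * 1362 * 5.0 / 1e6 = 6.8100 MPa


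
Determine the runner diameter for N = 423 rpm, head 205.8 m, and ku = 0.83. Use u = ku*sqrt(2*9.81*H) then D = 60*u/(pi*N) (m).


u = 0.83 * sqrt(2*9.81*205.8) = 52.7412 m/s
D = 60 * 52.7412 / (pi * 423) = 2.3813 m


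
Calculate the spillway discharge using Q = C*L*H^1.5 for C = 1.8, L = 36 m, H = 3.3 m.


Q = 1.8 * 36 * 3.3^1.5 = 388.4597 m^3/s


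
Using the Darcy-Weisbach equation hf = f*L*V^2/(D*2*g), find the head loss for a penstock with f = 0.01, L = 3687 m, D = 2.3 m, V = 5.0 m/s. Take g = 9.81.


hf = 0.01 * 3687 * 5.0^2 / (2.3 * 2 * 9.81) = 20.4261 m


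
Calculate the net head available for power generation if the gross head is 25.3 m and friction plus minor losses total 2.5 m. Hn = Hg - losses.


Hn = 25.3 - 2.5 = 22.8000 m


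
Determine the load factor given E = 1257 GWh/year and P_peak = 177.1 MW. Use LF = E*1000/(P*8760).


LF = 1257 * 1000 / (177.1 * 8760) = 0.8102


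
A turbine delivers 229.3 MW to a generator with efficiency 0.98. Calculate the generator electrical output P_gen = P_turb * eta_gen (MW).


P_gen = 229.3 * 0.98 = 224.7140 MW


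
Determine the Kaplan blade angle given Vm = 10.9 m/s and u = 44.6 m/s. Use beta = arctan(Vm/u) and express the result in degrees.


beta = arctan(10.9 / 44.6) = 13.7336 degrees


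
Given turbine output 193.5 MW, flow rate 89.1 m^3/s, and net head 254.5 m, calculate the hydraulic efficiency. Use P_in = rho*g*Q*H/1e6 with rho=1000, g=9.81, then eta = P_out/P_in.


P_in = 1000 * 9.81 * 89.1 * 254.5 / 1e6 = 222.4511 MW
eta = 193.5 / 222.4511 = 0.8699


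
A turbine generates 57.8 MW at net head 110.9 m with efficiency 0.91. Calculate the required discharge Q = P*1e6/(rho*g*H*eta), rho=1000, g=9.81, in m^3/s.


Q = 57.8 * 1e6 / (1000 * 9.81 * 110.9 * 0.91) = 58.3829 m^3/s


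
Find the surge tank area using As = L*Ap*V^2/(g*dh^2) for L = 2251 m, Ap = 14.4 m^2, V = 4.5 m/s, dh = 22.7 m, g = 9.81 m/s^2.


As = 2251 * 14.4 * 4.5^2 / (9.81 * 22.7^2) = 129.8501 m^2


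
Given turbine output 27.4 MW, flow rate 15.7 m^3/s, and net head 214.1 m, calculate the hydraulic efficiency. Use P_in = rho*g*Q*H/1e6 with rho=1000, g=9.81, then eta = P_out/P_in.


P_in = 1000 * 9.81 * 15.7 * 214.1 / 1e6 = 32.9750 MW
eta = 27.4 / 32.9750 = 0.8309


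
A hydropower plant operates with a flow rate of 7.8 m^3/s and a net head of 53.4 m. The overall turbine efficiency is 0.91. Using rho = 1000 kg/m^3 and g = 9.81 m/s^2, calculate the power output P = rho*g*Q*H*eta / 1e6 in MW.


P = 1000 * 9.81 * 7.8 * 53.4 * 0.91 / 1e6 = 3.7183 MW


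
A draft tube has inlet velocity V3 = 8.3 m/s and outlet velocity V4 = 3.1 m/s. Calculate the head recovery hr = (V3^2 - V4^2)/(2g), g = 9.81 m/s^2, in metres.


hr = (8.3^2 - 3.1^2) / (2*9.81) = 3.0214 m


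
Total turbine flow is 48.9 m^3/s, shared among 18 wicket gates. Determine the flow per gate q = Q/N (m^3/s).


q = 48.9 / 18 = 2.7167 m^3/s


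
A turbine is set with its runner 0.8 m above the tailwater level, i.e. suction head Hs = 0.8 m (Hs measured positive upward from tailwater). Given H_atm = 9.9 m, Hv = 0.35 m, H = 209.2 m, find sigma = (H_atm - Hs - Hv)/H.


sigma = (9.9 - 0.8 - 0.35) / 209.2 = 0.0418


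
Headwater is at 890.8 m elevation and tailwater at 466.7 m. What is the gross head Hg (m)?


Hg = 890.8 - 466.7 = 424.1000 m


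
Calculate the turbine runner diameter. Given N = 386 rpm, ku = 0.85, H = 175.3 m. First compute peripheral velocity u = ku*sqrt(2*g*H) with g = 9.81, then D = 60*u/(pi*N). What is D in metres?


u = 0.85 * sqrt(2*9.81*175.3) = 49.8493 m/s
D = 60 * 49.8493 / (pi * 386) = 2.4665 m


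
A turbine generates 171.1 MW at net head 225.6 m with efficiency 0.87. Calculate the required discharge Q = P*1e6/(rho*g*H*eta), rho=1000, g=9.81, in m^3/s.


Q = 171.1 * 1e6 / (1000 * 9.81 * 225.6 * 0.87) = 88.8633 m^3/s


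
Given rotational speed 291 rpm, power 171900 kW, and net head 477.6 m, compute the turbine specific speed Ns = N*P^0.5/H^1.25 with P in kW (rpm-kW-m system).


Ns = 291 * 171900^0.5 / 477.6^1.25 = 54.0382


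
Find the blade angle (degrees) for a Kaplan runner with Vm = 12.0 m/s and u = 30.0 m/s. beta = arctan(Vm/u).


beta = arctan(12.0 / 30.0) = 21.8014 degrees


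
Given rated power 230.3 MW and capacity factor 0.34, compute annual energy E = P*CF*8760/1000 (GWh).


E = 230.3 * 0.34 * 8760 / 1000 = 685.9255 GWh


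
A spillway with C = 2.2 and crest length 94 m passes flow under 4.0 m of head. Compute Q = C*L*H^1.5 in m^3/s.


Q = 2.2 * 94 * 4.0^1.5 = 1654.4000 m^3/s


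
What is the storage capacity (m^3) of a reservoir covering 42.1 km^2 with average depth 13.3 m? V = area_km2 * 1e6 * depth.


V = 42.1 * 1e6 * 13.3 = 5.5993e+08 m^3


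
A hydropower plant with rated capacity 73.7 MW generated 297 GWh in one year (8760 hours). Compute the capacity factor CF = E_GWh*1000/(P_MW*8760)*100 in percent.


CF = 297 * 1000 / (73.7 * 8760) * 100 = 46.0029 %


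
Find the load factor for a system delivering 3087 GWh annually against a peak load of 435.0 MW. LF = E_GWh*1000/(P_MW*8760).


LF = 3087 * 1000 / (435.0 * 8760) = 0.8101


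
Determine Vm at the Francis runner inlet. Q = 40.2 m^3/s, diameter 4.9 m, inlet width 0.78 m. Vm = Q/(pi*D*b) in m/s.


Vm = 40.2 / (pi * 4.9 * 0.78) = 3.3480 m/s


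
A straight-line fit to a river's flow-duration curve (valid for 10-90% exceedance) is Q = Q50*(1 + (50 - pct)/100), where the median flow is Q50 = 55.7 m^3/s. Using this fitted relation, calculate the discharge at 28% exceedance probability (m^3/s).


Q = 55.7 * (1 + (50 - 28)/100) = 67.9540 m^3/s


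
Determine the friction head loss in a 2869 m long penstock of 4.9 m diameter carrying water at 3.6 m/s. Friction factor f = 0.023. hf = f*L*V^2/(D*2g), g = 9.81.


hf = 0.023 * 2869 * 3.6^2 / (4.9 * 2 * 9.81) = 8.8955 m


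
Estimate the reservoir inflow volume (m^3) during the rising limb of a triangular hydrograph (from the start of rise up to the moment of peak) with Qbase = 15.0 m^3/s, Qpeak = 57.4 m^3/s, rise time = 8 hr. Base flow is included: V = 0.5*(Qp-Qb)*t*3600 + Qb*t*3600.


V = 0.5*(57.4 - 15.0)*8*3600 + 15.0*8*3600 = 1.0426e+06 m^3


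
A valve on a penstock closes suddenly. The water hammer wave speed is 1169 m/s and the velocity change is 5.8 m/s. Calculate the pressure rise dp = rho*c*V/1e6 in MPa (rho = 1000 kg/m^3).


dp = 1000 * 1169 * 5.8 / 1e6 = 6.7802 MPa


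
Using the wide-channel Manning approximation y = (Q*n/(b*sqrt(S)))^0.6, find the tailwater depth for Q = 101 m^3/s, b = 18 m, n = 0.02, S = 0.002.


y = (101 * 0.02 / (18 * 0.002^0.5))^0.6 = 1.7368 m


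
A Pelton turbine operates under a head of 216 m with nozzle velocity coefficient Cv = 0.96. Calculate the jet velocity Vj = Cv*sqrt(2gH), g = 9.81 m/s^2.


Vj = 0.96 * sqrt(2*9.81*216) = 62.4953 m/s


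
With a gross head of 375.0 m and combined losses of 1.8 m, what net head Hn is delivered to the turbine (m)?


Hn = 375.0 - 1.8 = 373.2000 m


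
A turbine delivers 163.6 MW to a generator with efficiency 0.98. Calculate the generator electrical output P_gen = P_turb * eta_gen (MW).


P_gen = 163.6 * 0.98 = 160.3280 MW


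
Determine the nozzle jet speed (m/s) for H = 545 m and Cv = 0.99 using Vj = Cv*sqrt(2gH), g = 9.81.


Vj = 0.99 * sqrt(2*9.81*545) = 102.3724 m/s


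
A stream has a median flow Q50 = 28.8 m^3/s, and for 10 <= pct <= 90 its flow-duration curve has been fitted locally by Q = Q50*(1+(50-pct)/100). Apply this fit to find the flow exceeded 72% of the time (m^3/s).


Q = 28.8 * (1 + (50 - 72)/100) = 22.4640 m^3/s


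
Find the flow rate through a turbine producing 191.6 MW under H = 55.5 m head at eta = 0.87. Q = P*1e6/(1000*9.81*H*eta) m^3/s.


Q = 191.6 * 1e6 / (1000 * 9.81 * 55.5 * 0.87) = 404.4960 m^3/s


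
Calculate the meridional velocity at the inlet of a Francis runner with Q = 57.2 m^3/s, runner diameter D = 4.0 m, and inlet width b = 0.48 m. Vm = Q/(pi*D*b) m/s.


Vm = 57.2 / (pi * 4.0 * 0.48) = 9.4830 m/s


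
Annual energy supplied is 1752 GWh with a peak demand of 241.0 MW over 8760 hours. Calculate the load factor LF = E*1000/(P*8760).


LF = 1752 * 1000 / (241.0 * 8760) = 0.8299


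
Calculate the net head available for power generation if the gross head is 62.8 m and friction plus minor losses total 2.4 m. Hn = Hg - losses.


Hn = 62.8 - 2.4 = 60.4000 m


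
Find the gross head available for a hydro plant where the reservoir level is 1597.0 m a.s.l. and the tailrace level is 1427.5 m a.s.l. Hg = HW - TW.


Hg = 1597.0 - 1427.5 = 169.5000 m


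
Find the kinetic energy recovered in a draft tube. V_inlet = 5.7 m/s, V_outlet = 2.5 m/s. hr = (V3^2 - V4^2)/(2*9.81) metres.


hr = (5.7^2 - 2.5^2) / (2*9.81) = 1.3374 m


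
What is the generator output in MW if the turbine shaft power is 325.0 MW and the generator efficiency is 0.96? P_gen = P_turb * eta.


P_gen = 325.0 * 0.96 = 312.0000 MW


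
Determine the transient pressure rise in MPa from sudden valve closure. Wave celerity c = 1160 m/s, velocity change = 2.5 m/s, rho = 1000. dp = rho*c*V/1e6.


dp = 1000 * 1160 * 2.5 / 1e6 = 2.9000 MPa


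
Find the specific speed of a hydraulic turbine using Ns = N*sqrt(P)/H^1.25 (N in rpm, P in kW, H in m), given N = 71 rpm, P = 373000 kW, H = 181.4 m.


Ns = 71 * 373000^0.5 / 181.4^1.25 = 65.1353


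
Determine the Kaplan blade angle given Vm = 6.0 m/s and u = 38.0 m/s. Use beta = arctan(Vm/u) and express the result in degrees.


beta = arctan(6.0 / 38.0) = 8.9726 degrees


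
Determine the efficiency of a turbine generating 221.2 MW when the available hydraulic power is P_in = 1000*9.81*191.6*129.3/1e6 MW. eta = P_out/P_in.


P_in = 1000 * 9.81 * 191.6 * 129.3 / 1e6 = 243.0318 MW
eta = 221.2 / 243.0318 = 0.9102


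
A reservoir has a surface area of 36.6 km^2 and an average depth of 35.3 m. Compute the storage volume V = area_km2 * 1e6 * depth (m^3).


V = 36.6 * 1e6 * 35.3 = 1.2920e+09 m^3


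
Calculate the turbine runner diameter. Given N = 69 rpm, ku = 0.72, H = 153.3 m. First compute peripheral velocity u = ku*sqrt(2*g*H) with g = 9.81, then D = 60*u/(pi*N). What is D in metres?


u = 0.72 * sqrt(2*9.81*153.3) = 39.4869 m/s
D = 60 * 39.4869 / (pi * 69) = 10.9296 m


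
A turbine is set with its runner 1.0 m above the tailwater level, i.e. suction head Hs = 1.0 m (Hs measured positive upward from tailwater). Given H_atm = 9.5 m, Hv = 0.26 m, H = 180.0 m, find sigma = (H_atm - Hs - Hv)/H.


sigma = (9.5 - 1.0 - 0.26) / 180.0 = 0.0458


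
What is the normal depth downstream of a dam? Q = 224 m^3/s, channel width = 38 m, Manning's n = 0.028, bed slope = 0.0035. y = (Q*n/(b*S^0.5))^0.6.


y = (224 * 0.028 / (38 * 0.0035^0.5))^0.6 = 1.8508 m


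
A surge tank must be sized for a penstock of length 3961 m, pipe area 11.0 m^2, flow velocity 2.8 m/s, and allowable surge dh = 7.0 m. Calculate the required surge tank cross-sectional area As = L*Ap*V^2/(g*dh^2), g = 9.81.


As = 3961 * 11.0 * 2.8^2 / (9.81 * 7.0^2) = 710.6381 m^2


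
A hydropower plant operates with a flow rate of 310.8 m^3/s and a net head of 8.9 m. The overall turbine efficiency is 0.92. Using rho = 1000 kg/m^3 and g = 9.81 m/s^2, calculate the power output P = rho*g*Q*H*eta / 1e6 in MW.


P = 1000 * 9.81 * 310.8 * 8.9 * 0.92 / 1e6 = 24.9648 MW


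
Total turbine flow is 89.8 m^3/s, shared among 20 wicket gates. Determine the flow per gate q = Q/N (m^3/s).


q = 89.8 / 20 = 4.4900 m^3/s


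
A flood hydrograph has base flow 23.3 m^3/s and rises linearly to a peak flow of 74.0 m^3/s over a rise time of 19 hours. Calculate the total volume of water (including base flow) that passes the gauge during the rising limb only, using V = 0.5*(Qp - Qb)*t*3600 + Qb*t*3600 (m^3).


V = 0.5*(74.0 - 23.3)*19*3600 + 23.3*19*3600 = 3.3277e+06 m^3


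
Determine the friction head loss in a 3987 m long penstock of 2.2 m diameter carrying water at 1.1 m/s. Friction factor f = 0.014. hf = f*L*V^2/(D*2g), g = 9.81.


hf = 0.014 * 3987 * 1.1^2 / (2.2 * 2 * 9.81) = 1.5647 m


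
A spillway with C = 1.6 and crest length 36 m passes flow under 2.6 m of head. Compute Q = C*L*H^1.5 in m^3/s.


Q = 1.6 * 36 * 2.6^1.5 = 241.4807 m^3/s


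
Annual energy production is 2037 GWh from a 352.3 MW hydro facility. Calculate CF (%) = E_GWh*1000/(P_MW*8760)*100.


CF = 2037 * 1000 / (352.3 * 8760) * 100 = 66.0046 %


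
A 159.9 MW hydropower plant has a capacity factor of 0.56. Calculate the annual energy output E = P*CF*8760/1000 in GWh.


E = 159.9 * 0.56 * 8760 / 1000 = 784.4054 GWh


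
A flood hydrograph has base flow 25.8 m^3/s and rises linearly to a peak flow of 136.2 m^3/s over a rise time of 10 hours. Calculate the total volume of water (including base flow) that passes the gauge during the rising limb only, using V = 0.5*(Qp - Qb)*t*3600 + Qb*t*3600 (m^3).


V = 0.5*(136.2 - 25.8)*10*3600 + 25.8*10*3600 = 2.9160e+06 m^3


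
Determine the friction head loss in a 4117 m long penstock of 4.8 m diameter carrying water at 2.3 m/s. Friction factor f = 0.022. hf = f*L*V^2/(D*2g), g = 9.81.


hf = 0.022 * 4117 * 2.3^2 / (4.8 * 2 * 9.81) = 5.0877 m


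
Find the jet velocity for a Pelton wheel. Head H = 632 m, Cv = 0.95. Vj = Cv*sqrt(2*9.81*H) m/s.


Vj = 0.95 * sqrt(2*9.81*632) = 105.7868 m/s


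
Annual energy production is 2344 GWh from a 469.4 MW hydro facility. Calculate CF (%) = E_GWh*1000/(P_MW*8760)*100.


CF = 2344 * 1000 / (469.4 * 8760) * 100 = 57.0047 %


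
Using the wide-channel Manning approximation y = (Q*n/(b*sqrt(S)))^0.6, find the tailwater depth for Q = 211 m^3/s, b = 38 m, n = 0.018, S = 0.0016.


y = (211 * 0.018 / (38 * 0.0016^0.5))^0.6 = 1.7323 m


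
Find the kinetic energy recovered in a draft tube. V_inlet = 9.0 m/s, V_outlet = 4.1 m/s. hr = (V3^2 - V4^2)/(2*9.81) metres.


hr = (9.0^2 - 4.1^2) / (2*9.81) = 3.2717 m


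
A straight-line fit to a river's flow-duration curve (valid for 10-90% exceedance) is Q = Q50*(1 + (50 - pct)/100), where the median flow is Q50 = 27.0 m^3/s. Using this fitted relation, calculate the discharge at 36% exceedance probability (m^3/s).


Q = 27.0 * (1 + (50 - 36)/100) = 30.7800 m^3/s


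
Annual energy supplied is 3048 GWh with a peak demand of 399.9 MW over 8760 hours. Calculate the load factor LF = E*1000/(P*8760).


LF = 3048 * 1000 / (399.9 * 8760) = 0.8701


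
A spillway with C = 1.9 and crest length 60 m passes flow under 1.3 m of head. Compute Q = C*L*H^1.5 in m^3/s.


Q = 1.9 * 60 * 1.3^1.5 = 168.9740 m^3/s


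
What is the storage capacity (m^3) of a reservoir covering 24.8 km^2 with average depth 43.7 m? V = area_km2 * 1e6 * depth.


V = 24.8 * 1e6 * 43.7 = 1.0838e+09 m^3


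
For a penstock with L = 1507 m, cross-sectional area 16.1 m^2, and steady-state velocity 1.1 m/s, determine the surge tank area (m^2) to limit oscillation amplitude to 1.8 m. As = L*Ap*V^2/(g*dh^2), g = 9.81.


As = 1507 * 16.1 * 1.1^2 / (9.81 * 1.8^2) = 923.6565 m^2


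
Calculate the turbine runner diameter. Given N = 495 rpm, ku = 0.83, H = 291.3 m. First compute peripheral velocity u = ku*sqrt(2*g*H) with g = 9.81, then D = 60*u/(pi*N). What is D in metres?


u = 0.83 * sqrt(2*9.81*291.3) = 62.7477 m/s
D = 60 * 62.7477 / (pi * 495) = 2.4210 m


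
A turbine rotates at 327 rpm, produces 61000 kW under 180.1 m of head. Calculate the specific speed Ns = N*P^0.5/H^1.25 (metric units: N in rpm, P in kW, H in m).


Ns = 327 * 61000^0.5 / 180.1^1.25 = 122.4110


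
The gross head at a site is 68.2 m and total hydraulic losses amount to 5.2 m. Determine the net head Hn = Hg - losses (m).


Hn = 68.2 - 5.2 = 63.0000 m


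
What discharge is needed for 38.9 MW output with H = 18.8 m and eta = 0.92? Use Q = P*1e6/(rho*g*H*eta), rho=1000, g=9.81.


Q = 38.9 * 1e6 / (1000 * 9.81 * 18.8 * 0.92) = 229.2635 m^3/s


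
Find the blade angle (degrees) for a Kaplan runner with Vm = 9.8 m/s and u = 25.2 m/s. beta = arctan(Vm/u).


beta = arctan(9.8 / 25.2) = 21.2505 degrees


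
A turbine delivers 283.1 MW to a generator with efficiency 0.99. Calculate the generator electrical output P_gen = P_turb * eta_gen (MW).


P_gen = 283.1 * 0.99 = 280.2690 MW


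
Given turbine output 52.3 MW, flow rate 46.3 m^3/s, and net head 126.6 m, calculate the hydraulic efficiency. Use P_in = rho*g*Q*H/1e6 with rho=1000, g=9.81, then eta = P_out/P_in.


P_in = 1000 * 9.81 * 46.3 * 126.6 / 1e6 = 57.5021 MW
eta = 52.3 / 57.5021 = 0.9095


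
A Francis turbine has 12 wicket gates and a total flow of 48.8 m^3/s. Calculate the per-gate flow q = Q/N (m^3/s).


q = 48.8 / 12 = 4.0667 m^3/s


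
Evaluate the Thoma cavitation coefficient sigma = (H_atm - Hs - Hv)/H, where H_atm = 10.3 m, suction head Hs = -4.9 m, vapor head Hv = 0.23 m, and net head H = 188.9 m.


sigma = (10.3 - (-4.9) - 0.23) / 188.9 = 0.0792
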